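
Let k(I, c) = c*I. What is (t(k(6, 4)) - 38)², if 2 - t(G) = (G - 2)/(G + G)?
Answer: 765625/576 ≈ 1329.2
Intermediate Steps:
k(I, c) = I*c
t(G) = 2 - (-2 + G)/(2*G) (t(G) = 2 - (G - 2)/(G + G) = 2 - (-2 + G)/(2*G))
(t(k(6, 4)) - 38)² = ((3/2 + 1/(6*4)) - 38)² = ((3/2 + 1/24) - 38)² = (37/24 - 38)² = (-875/24)² = 765625/576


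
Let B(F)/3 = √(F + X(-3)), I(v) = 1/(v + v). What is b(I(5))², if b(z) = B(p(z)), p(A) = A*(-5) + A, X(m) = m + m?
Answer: -288/5 ≈ -57.600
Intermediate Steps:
X(m) = 2*m
p(A) = -4*A (p(A) = -5*A + A = -4*A)
I(v) = 1/(2*v)
B(F) = 3*√(-6 + F) (B(F) = 3*√(F + 2*(-3)) = 3*√(F - 6) = 3*√(-6 + F))
b(z) = 3*√(-6 - 4*z)
b(I(5))² = (3*√(-6 - 2/5))² = (3*√(-6 - 4*⅒))² = (3*√(-6 - ⅖))² = (3*√(-32/5))² = (3*(4*I*√10/5))² = (12*I*√10/5)² = -288/5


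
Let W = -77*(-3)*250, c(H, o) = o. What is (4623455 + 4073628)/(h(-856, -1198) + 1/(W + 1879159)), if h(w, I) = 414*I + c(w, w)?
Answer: -16845458336447/962310624651 ≈ -17.505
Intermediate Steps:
W = 57750 (W = 231*250 = 57750)
h(w, I) = w + 414*I (h(w, I) = 414*I + w = w + 414*I)
(4623455 + 4073628)/(h(-856, -1198) + 1/(W + 1879159)) = (4623455 + 4073628)/((-856 + 414*(-1198)) + 1/(57750 + 1879159)) = 8697083/((-856 - 495972) + 1/1936909) = 8697083/(-496828 + 1/1936909) = 8697083/(-962310624651/1936909) = 8697083*(-1936909/962310624651) = -16845458336447/962310624651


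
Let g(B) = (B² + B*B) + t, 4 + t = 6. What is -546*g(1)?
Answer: -2184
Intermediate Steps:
t = 2 (t = -4 + 6 = 2)
g(B) = 2 + 2*B² (g(B) = (B² + B*B) + 2 = (B² + B²) + 2 = 2*B² + 2 = 2 + 2*B²)
-546*g(1) = -546*(2 + 2*1²) = -546*(2 + 2*1) = -546*(2 + 2) = -546*4 = -2184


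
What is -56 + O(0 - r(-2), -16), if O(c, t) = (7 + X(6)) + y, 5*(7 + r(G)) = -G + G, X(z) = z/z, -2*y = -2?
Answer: -47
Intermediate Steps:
y = 1 (y = -½*(-2) = 1)
X(z) = 1
r(G) = -7 (r(G) = -7 + (-G + G)/5 = -7 + (⅕)*0 = -7 + 0 = -7)
O(c, t) = 9 (O(c, t) = (7 + 1) + 1 = 8 + 1 = 9)
-56 + O(0 - r(-2), -16) = -56 + 9 = -47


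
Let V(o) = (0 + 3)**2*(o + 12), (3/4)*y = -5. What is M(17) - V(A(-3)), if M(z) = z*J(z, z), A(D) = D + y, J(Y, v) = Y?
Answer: 268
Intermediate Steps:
y = -20/3 (y = (4/3)*(-5) = -20/3 ≈ -6.6667)
A(D) = -20/3 + D (A(D) = D - 20/3 = -20/3 + D)
V(o) = 108 + 9*o (V(o) = 3**2*(12 + o) = 9*(12 + o) = 108 + 9*o)
M(z) = z**2 (M(z) = z*z = z**2)
M(17) - V(A(-3)) = 17**2 - (108 + 9*(-20/3 - 3)) = 289 - (108 + 9*(-29/3)) = 289 - (108 - 87) = 289 - 1*21 = 289 - 21 = 268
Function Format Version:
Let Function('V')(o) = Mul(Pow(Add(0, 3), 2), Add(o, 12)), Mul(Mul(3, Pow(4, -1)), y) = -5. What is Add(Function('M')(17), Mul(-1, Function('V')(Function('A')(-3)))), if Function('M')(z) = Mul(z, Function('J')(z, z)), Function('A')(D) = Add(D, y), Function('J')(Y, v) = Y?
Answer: 268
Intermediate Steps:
y = Rational(-20, 3) (y = Mul(Rational(4, 3), -5) = Rational(-20, 3) ≈ -6.6667)
Function('A')(D) = Add(Rational(-20, 3), D) (Function('A')(D) = Add(D, Rational(-20, 3)) = Add(Rational(-20, 3), D))
Function('V')(o) = Add(108, Mul(9, o)) (Function('V')(o) = Mul(Pow(3, 2), Add(12, o)) = Mul(9, Add(12, o)) = Add(108, Mul(9, o)))
Function('M')(z) = Pow(z, 2) (Function('M')(z) = Mul(z, z) = Pow(z, 2))
Add(Function('M')(17), Mul(-1, Function('V')(Function('A')(-3)))) = Add(Pow(17, 2), Mul(-1, Add(108, Mul(9, Add(Rational(-20, 3), -3))))) = Add(289, Mul(-1, Add(108, Mul(9, Rational(-29, 3))))) = Add(289, Mul(-1, Add(108, -87))) = Add(289, Mul(-1, 21)) = Add(289, -21) = 268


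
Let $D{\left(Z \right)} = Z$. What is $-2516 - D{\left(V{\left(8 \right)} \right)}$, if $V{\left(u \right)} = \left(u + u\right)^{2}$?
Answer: $-2772$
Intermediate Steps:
$V{\left(u \right)} = 4 u^{2}$ ($V{\left(u \right)} = \left(2 u\right)^{2} = 4 u^{2}$)
$-2516 - D{\left(V{\left(8 \right)} \right)} = -2516 - 4 \cdot 8^{2} = -2516 - 4 \cdot 64 = -2516 - 256 = -2772$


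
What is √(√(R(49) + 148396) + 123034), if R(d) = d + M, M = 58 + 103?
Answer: √(123034 + √148606) ≈ 351.31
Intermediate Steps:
M = 161
R(d) = 161 + d (R(d) = d + 161 = 161 + d)
√(√(R(49) + 148396) + 123034) = √(√((161 + 49) + 148396) + 123034) = √(√(210 + 148396) + 123034) = √(√148606 + 123034) = √(123034 + √148606)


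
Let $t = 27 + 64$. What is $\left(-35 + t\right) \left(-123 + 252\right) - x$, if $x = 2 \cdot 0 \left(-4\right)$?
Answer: $7224$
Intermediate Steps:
$t = 91$
$x = 0$ ($x = 0 \left(-4\right) = 0$)
$\left(-35 + t\right) \left(-123 + 252\right) - x = \left(-35 + 91\right) \left(-123 + 252\right) - 0 = 56 \cdot 129 + 0 = 7224 + 0 = 7224$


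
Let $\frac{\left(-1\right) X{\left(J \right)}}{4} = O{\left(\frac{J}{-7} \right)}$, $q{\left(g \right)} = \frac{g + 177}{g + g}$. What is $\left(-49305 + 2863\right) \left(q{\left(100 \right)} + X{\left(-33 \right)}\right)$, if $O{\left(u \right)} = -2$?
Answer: $- \frac{43585817}{100} \approx -4.3586 \cdot 10^{5}$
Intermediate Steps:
$q{\left(g \right)} = \frac{177 + g}{2 g}$
$X{\left(J \right)} = 8$ ($X{\left(J \right)} = \left(-4\right) \left(-2\right) = 8$)
$\left(-49305 + 2863\right) \left(q{\left(100 \right)} + X{\left(-33 \right)}\right) = \left(-49305 + 2863\right) \left(\frac{177 + 100}{2 \cdot 100} + 8\right) = - 46442 \left(\frac{1}{2} \cdot \frac{1}{100} \cdot 277 + 8\right) = - 46442 \left(\frac{277}{200} + 8\right) = \left(-46442\right) \frac{1877}{200} = - \frac{43585817}{100}$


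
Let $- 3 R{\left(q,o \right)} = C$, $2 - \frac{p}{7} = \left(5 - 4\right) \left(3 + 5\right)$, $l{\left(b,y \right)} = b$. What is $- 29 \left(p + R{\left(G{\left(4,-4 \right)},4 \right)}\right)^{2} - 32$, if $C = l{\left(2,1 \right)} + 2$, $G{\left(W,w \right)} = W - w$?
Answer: $- \frac{490388}{9} \approx -54488.0$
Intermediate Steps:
$C = 4$ ($C = 2 + 2 = 4$)
$p = -42$ ($p = 14 - 7 \left(5 - 4\right) \left(3 + 5\right) = 14 - 7 \cdot 1 \cdot 8 = 14 - 56 = -42$)
$R{\left(q,o \right)} = - \frac{4}{3}$ ($R{\left(q,o \right)} = \left(- \frac{1}{3}\right) 4 = - \frac{4}{3}$)
$- 29 \left(p + R{\left(G{\left(4,-4 \right)},4 \right)}\right)^{2} - 32 = - 29 \left(-42 - \frac{4}{3}\right)^{2} - 32 = - 29 \left(- \frac{130}{3}\right)^{2} - 32 = \left(-29\right) \frac{16900}{9} - 32 = - \frac{490100}{9} - 32 = - \frac{490388}{9}$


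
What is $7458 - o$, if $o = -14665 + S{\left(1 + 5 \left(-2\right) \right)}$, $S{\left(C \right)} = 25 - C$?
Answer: $22089$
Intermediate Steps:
$o = -14631$ ($o = -14665 + \left(25 - \left(1 + 5 \left(-2\right)\right)\right) = -14665 + \left(25 - \left(1 - 10\right)\right) = -14665 + \left(25 - -9\right) = -14665 + \left(25 + 9\right) = -14665 + 34 = -14631$)
$7458 - o = 7458 - -14631 = 7458 + 14631 = 22089$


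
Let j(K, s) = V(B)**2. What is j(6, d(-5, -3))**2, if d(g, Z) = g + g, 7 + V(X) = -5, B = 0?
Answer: 20736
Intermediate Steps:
V(X) = -12 (V(X) = -7 - 5 = -12)
d(g, Z) = 2*g
j(K, s) = 144 (j(K, s) = (-12)**2 = 144)
j(6, d(-5, -3))**2 = 144**2 = 20736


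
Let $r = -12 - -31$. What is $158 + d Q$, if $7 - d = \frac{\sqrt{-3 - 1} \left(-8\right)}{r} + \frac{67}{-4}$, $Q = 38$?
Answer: $\frac{2121}{2} + 32 i \approx 1060.5 + 32.0 i$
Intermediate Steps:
$r = 19$ ($r = -12 + 31 = 19$)
$d = \frac{95}{4} + \frac{16 i}{19}$ ($d = 7 - \left(\frac{\sqrt{-3 - 1} \left(-8\right)}{19} + \frac{67}{-4}\right) = 7 - \left(\sqrt{-4} \left(-8\right) \frac{1}{19} + 67 \left(- \frac{1}{4}\right)\right) = 7 - \left(2 i \left(-8\right) \frac{1}{19} - \frac{67}{4}\right) = 7 - \left(- 16 i \frac{1}{19} - \frac{67}{4}\right) = 7 - \left(- \frac{16 i}{19} - \frac{67}{4}\right) = 7 - \left(- \frac{67}{4} - \frac{16 i}{19}\right) = 7 + \left(\frac{67}{4} + \frac{16 i}{19}\right) = \frac{95}{4} + \frac{16 i}{19} \approx 23.75 + 0.8421 i$)
$158 + d Q = 158 + \left(\frac{95}{4} + \frac{16 i}{19}\right) 38 = 158 + \left(\frac{1805}{2} + 32 i\right) = \frac{2121}{2} + 32 i$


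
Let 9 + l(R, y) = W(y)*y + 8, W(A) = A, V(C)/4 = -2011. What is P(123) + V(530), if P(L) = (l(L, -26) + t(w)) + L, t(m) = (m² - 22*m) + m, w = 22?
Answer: -7224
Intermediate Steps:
V(C) = -8044 (V(C) = 4*(-2011) = -8044)
t(m) = m² - 21*m
l(R, y) = -1 + y² (l(R, y) = -9 + (y*y + 8) = -9 + (y² + 8) = -9 + (8 + y²) = -1 + y²)
P(L) = 697 + L (P(L) = ((-1 + (-26)²) + 22*(-21 + 22)) + L = ((-1 + 676) + 22*1) + L = (675 + 22) + L = 697 + L)
P(123) + V(530) = (697 + 123) - 8044 = 820 - 8044 = -7224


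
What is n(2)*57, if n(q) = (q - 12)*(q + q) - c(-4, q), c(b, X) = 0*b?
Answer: -2280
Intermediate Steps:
c(b, X) = 0
n(q) = 2*q*(-12 + q) (n(q) = (q - 12)*(q + q) - 1*0 = (-12 + q)*(2*q) + 0 = 2*q*(-12 + q) + 0 = 2*q*(-12 + q))
n(2)*57 = (2*2*(-12 + 2))*57 = (2*2*(-10))*57 = -40*57 = -2280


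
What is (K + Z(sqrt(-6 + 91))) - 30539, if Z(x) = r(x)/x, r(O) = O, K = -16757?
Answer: -47295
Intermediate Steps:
Z(x) = 1 (Z(x) = x/x = 1)
(K + Z(sqrt(-6 + 91))) - 30539 = (-16757 + 1) - 30539 = -16756 - 30539 = -47295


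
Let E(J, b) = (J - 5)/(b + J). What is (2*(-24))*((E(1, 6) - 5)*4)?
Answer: 7488/7 ≈ 1069.7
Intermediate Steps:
E(J, b) = (-5 + J)/(J + b)
(2*(-24))*((E(1, 6) - 5)*4) = (2*(-24))*(((-5 + 1)/(1 + 6) - 5)*4) = -48*(-4/7 - 5)*4 = -(-1872)*4/7 = -48*(-156/7) = 7488/7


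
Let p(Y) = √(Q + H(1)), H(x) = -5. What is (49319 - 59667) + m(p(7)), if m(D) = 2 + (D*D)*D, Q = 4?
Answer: -10346 - I ≈ -10346.0 - 1.0*I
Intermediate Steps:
p(Y) = I (p(Y) = √(4 - 5) = √(-1) = I)
m(D) = 2 + D³ (m(D) = 2 + D²*D = 2 + D³)
(49319 - 59667) + m(p(7)) = (49319 - 59667) + (2 + I³) = -10348 + (2 - I) = -10346 - I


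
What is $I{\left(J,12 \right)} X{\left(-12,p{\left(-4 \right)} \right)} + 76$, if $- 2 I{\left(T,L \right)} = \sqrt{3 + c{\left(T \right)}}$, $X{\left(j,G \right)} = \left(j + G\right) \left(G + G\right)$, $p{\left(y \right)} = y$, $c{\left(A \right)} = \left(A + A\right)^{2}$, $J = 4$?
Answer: $76 - 64 \sqrt{67} \approx -447.86$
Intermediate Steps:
$c{\left(A \right)} = 4 A^{2}$ ($c{\left(A \right)} = \left(2 A\right)^{2} = 4 A^{2}$)
$X{\left(j,G \right)} = 2 G \left(G + j\right)$ ($X{\left(j,G \right)} = \left(G + j\right) 2 G = 2 G \left(G + j\right)$)
$I{\left(T,L \right)} = - \frac{\sqrt{3 + 4 T^{2}}}{2}$
$I{\left(J,12 \right)} X{\left(-12,p{\left(-4 \right)} \right)} + 76 = - \frac{\sqrt{3 + 4 \cdot 4^{2}}}{2} \cdot 2 \left(-4\right) \left(-4 - 12\right) + 76 = - \frac{\sqrt{3 + 4 \cdot 16}}{2} \cdot 2 \left(-4\right) \left(-16\right) + 76 = - \frac{\sqrt{3 + 64}}{2} \cdot 128 + 76 = - \frac{\sqrt{67}}{2} \cdot 128 + 76 = - 64 \sqrt{67} + 76 = 76 - 64 \sqrt{67}$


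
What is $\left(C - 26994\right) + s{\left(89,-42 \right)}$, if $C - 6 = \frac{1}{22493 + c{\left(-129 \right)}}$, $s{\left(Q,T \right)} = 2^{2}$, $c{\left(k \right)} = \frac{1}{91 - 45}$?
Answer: $- \frac{27919778090}{1034679} \approx -26984.0$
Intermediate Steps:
$c{\left(k \right)} = \frac{1}{46}$
$s{\left(Q,T \right)} = 4$
$C = \frac{6208120}{1034679}$ ($C = 6 + \frac{1}{22493 + \frac{1}{46}} = 6 + \frac{1}{\frac{1034679}{46}} = 6 + \frac{46}{1034679} = \frac{6208120}{1034679} \approx 6.0$)
$\left(C - 26994\right) + s{\left(89,-42 \right)} = \left(\frac{6208120}{1034679} - 26994\right) + 4 = - \frac{27923916806}{1034679} + 4 = - \frac{27919778090}{1034679}$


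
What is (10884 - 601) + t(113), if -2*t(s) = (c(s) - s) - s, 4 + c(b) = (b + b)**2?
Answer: -15140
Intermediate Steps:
c(b) = -4 + 4*b**2 (c(b) = -4 + (b + b)**2 = -4 + (2*b)**2 = -4 + 4*b**2)
t(s) = 2 + s - 2*s**2 (t(s) = -(((-4 + 4*s**2) - s) - s)/2 = -((-4 - s + 4*s**2) - s)/2 = -(-4 - 2*s + 4*s**2)/2 = 2 + s - 2*s**2)
(10884 - 601) + t(113) = (10884 - 601) + (2 + 113 - 2*113**2) = 10283 + (2 + 113 - 2*12769) = 10283 + (2 + 113 - 25538) = 10283 - 25423 = -15140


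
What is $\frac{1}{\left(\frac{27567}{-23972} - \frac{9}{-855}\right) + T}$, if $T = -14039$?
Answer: $- \frac{2277340}{31974171153} \approx -7.1224 \cdot 10^{-5}$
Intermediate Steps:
$\frac{1}{\left(\frac{27567}{-23972} - \frac{9}{-855}\right) + T} = \frac{1}{\left(\frac{27567}{-23972} - \frac{9}{-855}\right) - 14039} = \frac{1}{\left(27567 \left(- \frac{1}{23972}\right) - - \frac{1}{95}\right) - 14039} = \frac{1}{\left(- \frac{27567}{23972} + \frac{1}{95}\right) - 14039} = \frac{1}{- \frac{2594893}{2277340} - 14039} = \frac{1}{- \frac{31974171153}{2277340}} = - \frac{2277340}{31974171153}$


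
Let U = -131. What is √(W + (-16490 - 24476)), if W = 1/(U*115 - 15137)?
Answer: I*√37367579526866/30202 ≈ 202.4*I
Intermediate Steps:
W = -1/30202 (W = 1/(-131*115 - 15137) = 1/(-15065 - 15137) = 1/(-30202) = -1/30202 ≈ -3.3110e-5)
√(W + (-16490 - 24476)) = √(-1/30202 + (-16490 - 24476)) = √(-1/30202 - 40966) = √(-1237255133/30202) = I*√37367579526866/30202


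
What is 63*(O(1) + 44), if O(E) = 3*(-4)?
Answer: 2016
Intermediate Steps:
O(E) = -12
63*(O(1) + 44) = 63*(-12 + 44) = 63*32 = 2016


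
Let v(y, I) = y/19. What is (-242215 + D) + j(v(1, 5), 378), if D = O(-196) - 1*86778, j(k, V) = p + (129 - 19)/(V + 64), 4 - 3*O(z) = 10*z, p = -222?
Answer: -217835336/663 ≈ -3.2856e+5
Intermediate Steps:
O(z) = 4/3 - 10*z/3
v(y, I) = y/19 (v(y, I) = y*(1/19) = y/19)
j(k, V) = -222 + 110/(64 + V) (j(k, V) = -222 + (129 - 19)/(V + 64) = -222 + 110/(64 + V))
D = -258370/3 (D = (4/3 - 10/3*(-196)) - 1*86778 = (4/3 + 1960/3) - 86778 = 1964/3 - 86778 = -258370/3 ≈ -86123.)
(-242215 + D) + j(v(1, 5), 378) = (-242215 - 258370/3) + 2*(-7049 - 111*378)/(64 + 378) = -985015/3 + 2*(-7049 - 41958)/442 = -985015/3 + 2*(1/442)*(-49007) = -985015/3 - 49007/221 = -217835336/663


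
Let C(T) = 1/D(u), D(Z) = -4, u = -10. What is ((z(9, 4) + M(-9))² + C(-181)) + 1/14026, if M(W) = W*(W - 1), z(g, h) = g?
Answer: 274930641/28052 ≈ 9800.8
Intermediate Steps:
M(W) = W*(-1 + W)
C(T) = -¼ (C(T) = 1/(-4) = -¼)
((z(9, 4) + M(-9))² + C(-181)) + 1/14026 = ((9 - 9*(-1 - 9))² - ¼) + 1/14026 = ((9 - 9*(-10))² - ¼) + 1/14026 = ((9 + 90)² - ¼) + 1/14026 = (99² - ¼) + 1/14026 = (9801 - ¼) + 1/14026 = 39203/4 + 1/14026 = 274930641/28052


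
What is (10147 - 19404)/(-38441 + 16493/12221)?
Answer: 113129797/469770968 ≈ 0.24082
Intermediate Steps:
(10147 - 19404)/(-38441 + 16493/12221) = -9257/(-38441 + 16493*(1/12221)) = -9257/(-38441 + 16493/12221) = -9257/(-469770968/12221) = -9257*(-12221/469770968) = 113129797/469770968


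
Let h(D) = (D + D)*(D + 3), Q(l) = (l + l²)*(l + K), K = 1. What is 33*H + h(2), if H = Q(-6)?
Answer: -4930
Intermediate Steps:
Q(l) = (1 + l)*(l + l²) (Q(l) = (l + l²)*(l + 1) = (l + l²)*(1 + l) = (1 + l)*(l + l²))
H = -150 (H = -6*(1 + (-6)² + 2*(-6)) = -6*(1 + 36 - 12) = -6*25 = -150)
h(D) = 2*D*(3 + D) (h(D) = (2*D)*(3 + D) = 2*D*(3 + D))
33*H + h(2) = 33*(-150) + 2*2*(3 + 2) = -4950 + 2*2*5 = -4950 + 20 = -4930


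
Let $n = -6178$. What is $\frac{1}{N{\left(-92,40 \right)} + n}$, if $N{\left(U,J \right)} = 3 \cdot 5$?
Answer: $- \frac{1}{6163} \approx -0.00016226$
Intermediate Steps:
$N{\left(U,J \right)} = 15$
$\frac{1}{N{\left(-92,40 \right)} + n} = \frac{1}{15 - 6178} = \frac{1}{-6163} = - \frac{1}{6163}$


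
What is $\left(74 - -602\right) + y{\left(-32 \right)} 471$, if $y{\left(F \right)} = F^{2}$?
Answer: $482980$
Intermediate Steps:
$\left(74 - -602\right) + y{\left(-32 \right)} 471 = \left(74 - -602\right) + \left(-32\right)^{2} \cdot 471 = \left(74 + 602\right) + 1024 \cdot 471 = 676 + 482304 = 482980$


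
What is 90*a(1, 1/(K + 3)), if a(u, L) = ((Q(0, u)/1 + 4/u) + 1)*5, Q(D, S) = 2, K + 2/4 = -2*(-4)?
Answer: 3150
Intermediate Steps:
K = 15/2 (K = -½ - 2*(-4) = -½ + 8 = 15/2 ≈ 7.5000)
a(u, L) = 15 + 20/u (a(u, L) = ((2/1 + 4/u) + 1)*5 = ((2*1 + 4/u) + 1)*5 = ((2 + 4/u) + 1)*5 = (3 + 4/u)*5 = 15 + 20/u)
90*a(1, 1/(K + 3)) = 90*(15 + 20/1) = 90*(15 + 20*1) = 90*(15 + 20) = 90*35 = 3150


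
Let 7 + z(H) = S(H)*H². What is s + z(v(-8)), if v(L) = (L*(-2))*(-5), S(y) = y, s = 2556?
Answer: -509451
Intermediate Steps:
v(L) = 10*L (v(L) = -2*L*(-5) = 10*L)
z(H) = -7 + H³ (z(H) = -7 + H*H² = -7 + H³)
s + z(v(-8)) = 2556 + (-7 + (10*(-8))³) = 2556 + (-7 + (-80)³) = 2556 + (-7 - 512000) = 2556 - 512007 = -509451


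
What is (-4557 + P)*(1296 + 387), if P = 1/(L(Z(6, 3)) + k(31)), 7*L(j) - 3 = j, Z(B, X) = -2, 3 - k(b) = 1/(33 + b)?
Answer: -3581372949/467 ≈ -7.6689e+6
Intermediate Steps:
k(b) = 3 - 1/(33 + b)
L(j) = 3/7 + j/7
P = 448/1401 (P = 1/((3/7 + (⅐)*(-2)) + (98 + 3*31)/(33 + 31)) = 1/((3/7 - 2/7) + (98 + 93)/64) = 1/(⅐ + (1/64)*191) = 1/(⅐ + 191/64) = 1/(1401/448) = 448/1401 ≈ 0.31977)
(-4557 + P)*(1296 + 387) = (-4557 + 448/1401)*(1296 + 387) = -6383909/1401*1683 = -3581372949/467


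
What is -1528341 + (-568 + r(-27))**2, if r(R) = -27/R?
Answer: -1206852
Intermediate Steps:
-1528341 + (-568 + r(-27))**2 = -1528341 + (-568 - 27/(-27))**2 = -1528341 + (-568 - 27*(-1/27))**2 = -1528341 + (-568 + 1)**2 = -1528341 + (-567)**2 = -1528341 + 321489 = -1206852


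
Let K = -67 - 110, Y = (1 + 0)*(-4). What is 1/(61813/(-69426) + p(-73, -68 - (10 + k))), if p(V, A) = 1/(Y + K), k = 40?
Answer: -12566106/11257579 ≈ -1.1162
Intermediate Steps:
Y = -4 (Y = 1*(-4) = -4)
K = -177
p(V, A) = -1/181 (p(V, A) = 1/(-4 - 177) = 1/(-181) = -1/181)
1/(61813/(-69426) + p(-73, -68 - (10 + k))) = 1/(61813/(-69426) - 1/181) = 1/(61813*(-1/69426) - 1/181) = 1/(-61813/69426 - 1/181) = 1/(-11257579/12566106) = -12566106/11257579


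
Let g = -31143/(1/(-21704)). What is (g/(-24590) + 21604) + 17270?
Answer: 139991994/12295 ≈ 11386.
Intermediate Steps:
g = 675927672 (g = -31143/(-1/21704) = -31143*(-21704) = 675927672)
(g/(-24590) + 21604) + 17270 = (675927672/(-24590) + 21604) + 17270 = (675927672*(-1/24590) + 21604) + 17270 = (-337963836/12295 + 21604) + 17270 = -72342656/12295 + 17270 = 139991994/12295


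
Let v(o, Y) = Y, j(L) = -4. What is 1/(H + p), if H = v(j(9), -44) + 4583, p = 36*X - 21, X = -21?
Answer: 1/3762 ≈ 0.00026582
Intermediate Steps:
p = -777 (p = 36*(-21) - 21 = -756 - 21 = -777)
H = 4539 (H = -44 + 4583 = 4539)
1/(H + p) = 1/(4539 - 777) = 1/3762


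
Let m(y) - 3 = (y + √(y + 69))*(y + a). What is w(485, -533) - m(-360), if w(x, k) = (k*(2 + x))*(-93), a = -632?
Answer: 23782980 + 992*I*√291 ≈ 2.3783e+7 + 16922.0*I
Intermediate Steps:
w(x, k) = -93*k*(2 + x)
m(y) = 3 + (-632 + y)*(y + √(69 + y)) (m(y) = 3 + (y + √(y + 69))*(y - 632) = 3 + (y + √(69 + y))*(-632 + y) = 3 + (-632 + y)*(y + √(69 + y)))
w(485, -533) - m(-360) = -93*(-533)*(2 + 485) - (3 + (-360)² - 632*(-360) - 632*√(69 - 360) - 360*√(69 - 360)) = -93*(-533)*487 - (3 + 129600 + 227520 - 632*I*√291 - 360*I*√291) = 24140103 - (3 + 129600 + 227520 - 632*I*√291 - 360*I*√291) = 24140103 - (357123 - 992*I*√291) = 24140103 + (-357123 + 992*I*√291) = 23782980 + 992*I*√291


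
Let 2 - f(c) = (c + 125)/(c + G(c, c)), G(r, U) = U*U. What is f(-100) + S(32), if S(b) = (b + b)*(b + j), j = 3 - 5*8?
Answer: -125929/396 ≈ -318.00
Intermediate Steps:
G(r, U) = U²
f(c) = 2 - (125 + c)/(c + c²) (f(c) = 2 - (c + 125)/(c + c²) = 2 - (125 + c)/(c + c²))
j = -37 (j = 3 - 40 = -37)
S(b) = 2*b*(-37 + b) (S(b) = (b + b)*(b - 37) = (2*b)*(-37 + b) = 2*b*(-37 + b))
f(-100) + S(32) = (-125 - 100 + 2*(-100)²)/((-100)*(1 - 100)) + 2*32*(-37 + 32) = -1/100*(-125 - 100 + 2*10000)/(-99) + 2*32*(-5) = -1/100*(-1/99)*(-125 - 100 + 20000) - 320 = -1/100*(-1/99)*19775 - 320 = 791/396 - 320 = -125929/396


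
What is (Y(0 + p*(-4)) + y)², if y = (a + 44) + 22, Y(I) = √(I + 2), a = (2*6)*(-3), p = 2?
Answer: (30 + I*√6)² ≈ 894.0 + 146.97*I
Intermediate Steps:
a = -36 (a = 12*(-3) = -36)
Y(I) = √(2 + I)
y = 30 (y = (-36 + 44) + 22 = 8 + 22 = 30)
(Y(0 + p*(-4)) + y)² = (√(2 + (0 + 2*(-4))) + 30)² = (√(2 + (0 - 8)) + 30)² = (√(2 - 8) + 30)² = (√(-6) + 30)² = (I*√6 + 30)² = (30 + I*√6)²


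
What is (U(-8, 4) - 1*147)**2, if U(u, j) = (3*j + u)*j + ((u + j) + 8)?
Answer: 16129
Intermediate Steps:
U(u, j) = 8 + j + u + j*(u + 3*j) (U(u, j) = (u + 3*j)*j + ((j + u) + 8) = j*(u + 3*j) + (8 + j + u) = 8 + j + u + j*(u + 3*j))
(U(-8, 4) - 1*147)**2 = ((8 + 4 - 8 + 3*4**2 + 4*(-8)) - 1*147)**2 = ((8 + 4 - 8 + 3*16 - 32) - 147)**2 = ((8 + 4 - 8 + 48 - 32) - 147)**2 = (20 - 147)**2 = (-127)**2 = 16129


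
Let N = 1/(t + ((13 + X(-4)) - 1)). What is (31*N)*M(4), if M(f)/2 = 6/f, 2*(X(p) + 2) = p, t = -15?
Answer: -93/7 ≈ -13.286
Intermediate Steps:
X(p) = -2 + p/2
N = -⅐ (N = 1/(-15 + ((13 + (-2 + (½)*(-4))) - 1)) = 1/(-15 + ((13 + (-2 - 2)) - 1)) = 1/(-15 + ((13 - 4) - 1)) = 1/(-15 + (9 - 1)) = 1/(-15 + 8) = 1/(-7) = -⅐ ≈ -0.14286)
M(f) = 12/f (M(f) = 2*(6/f) = 12/f)
(31*N)*M(4) = (31*(-⅐))*(12/4) = -372/(7*4) = -31/7*3 = -93/7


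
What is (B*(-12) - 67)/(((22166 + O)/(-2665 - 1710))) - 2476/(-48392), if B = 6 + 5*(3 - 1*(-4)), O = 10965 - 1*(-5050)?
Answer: 2277754253/35531826 ≈ 64.105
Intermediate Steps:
O = 16015 (O = 10965 + 5050 = 16015)
B = 41 (B = 6 + 5*(3 + 4) = 6 + 5*7 = 6 + 35 = 41)
(B*(-12) - 67)/(((22166 + O)/(-2665 - 1710))) - 2476/(-48392) = (41*(-12) - 67)/(((22166 + 16015)/(-2665 - 1710))) - 2476/(-48392) = (-492 - 67)/((38181/(-4375))) - 2476*(-1/48392) = -559/(38181*(-1/4375)) + 619/12098 = -559/(-38181/4375) + 619/12098 = -559*(-4375/38181) + 619/12098 = 188125/2937 + 619/12098 = 2277754253/35531826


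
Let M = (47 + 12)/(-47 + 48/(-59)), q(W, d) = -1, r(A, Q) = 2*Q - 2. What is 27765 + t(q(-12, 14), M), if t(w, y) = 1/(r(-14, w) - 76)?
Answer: 2221199/80 ≈ 27765.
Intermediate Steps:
r(A, Q) = -2 + 2*Q
M = -3481/2821 (M = 59/(-47 + 48*(-1/59)) = 59/(-47 - 48/59) = 59/(-2821/59) = 59*(-59/2821) = -3481/2821 ≈ -1.2340)
t(w, y) = 1/(-78 + 2*w) (t(w, y) = 1/((-2 + 2*w) - 76) = 1/(-78 + 2*w))
27765 + t(q(-12, 14), M) = 27765 + 1/(2*(-39 - 1)) = 27765 + (½)/(-40) = 27765 + (½)*(-1/40) = 27765 - 1/80 = 2221199/80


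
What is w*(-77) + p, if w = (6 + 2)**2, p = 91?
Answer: -4837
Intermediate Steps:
w = 64 (w = 8**2 = 64)
w*(-77) + p = 64*(-77) + 91 = -4928 + 91 = -4837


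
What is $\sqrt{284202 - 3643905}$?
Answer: $i \sqrt{3359703} \approx 1832.9 i$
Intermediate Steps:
$\sqrt{284202 - 3643905} = \sqrt{-3359703} = i \sqrt{3359703}$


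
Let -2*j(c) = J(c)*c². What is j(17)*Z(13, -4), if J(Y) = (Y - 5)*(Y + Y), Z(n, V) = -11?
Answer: 648516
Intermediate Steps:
J(Y) = 2*Y*(-5 + Y) (J(Y) = (-5 + Y)*(2*Y) = 2*Y*(-5 + Y))
j(c) = -c³*(-5 + c) (j(c) = -2*c*(-5 + c)*c²/2 = -c³*(-5 + c))
j(17)*Z(13, -4) = (17³*(5 - 1*17))*(-11) = (4913*(5 - 17))*(-11) = (4913*(-12))*(-11) = -58956*(-11) = 648516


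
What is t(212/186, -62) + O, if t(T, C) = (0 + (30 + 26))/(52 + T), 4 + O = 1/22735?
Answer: -23644047/8025455 ≈ -2.9461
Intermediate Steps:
O = -90939/22735 (O = -4 + 1/22735 = -90939/22735 ≈ -4.0000)
t(T, C) = 56/(52 + T) (t(T, C) = (0 + 56)/(52 + T) = 56/(52 + T))
t(212/186, -62) + O = 56/(52 + 212/186) - 90939/22735 = 56/(52 + 212*(1/186)) - 90939/22735 = 56/(52 + 106/93) - 90939/22735 = 56/(4942/93) - 90939/22735 = 56*(93/4942) - 90939/22735 = 372/353 - 90939/22735 = -23644047/8025455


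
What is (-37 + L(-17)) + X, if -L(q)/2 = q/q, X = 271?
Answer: 232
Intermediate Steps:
L(q) = -2 (L(q) = -2*q/q = -2*1 = -2)
(-37 + L(-17)) + X = (-37 - 2) + 271 = -39 + 271 = 232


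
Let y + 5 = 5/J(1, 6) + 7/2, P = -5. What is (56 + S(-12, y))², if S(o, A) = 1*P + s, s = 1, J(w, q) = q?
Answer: 2704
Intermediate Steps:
y = -⅔ (y = -5 + (5/6 + 7/2) = -5 + (5*(⅙) + 7*(½)) = -5 + (⅚ + 7/2) = -5 + 13/3 = -⅔ ≈ -0.66667)
S(o, A) = -4 (S(o, A) = 1*(-5) + 1 = -5 + 1 = -4)
(56 + S(-12, y))² = (56 - 4)² = 52² = 2704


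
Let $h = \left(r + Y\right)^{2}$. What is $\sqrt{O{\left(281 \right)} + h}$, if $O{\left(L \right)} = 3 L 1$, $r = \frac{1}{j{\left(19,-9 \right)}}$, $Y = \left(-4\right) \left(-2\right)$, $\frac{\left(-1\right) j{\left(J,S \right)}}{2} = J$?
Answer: $\frac{\sqrt{1309101}}{38} \approx 30.109$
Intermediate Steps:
$j{\left(J,S \right)} = - 2 J$
$Y = 8$
$r = - \frac{1}{38}$ ($r = \frac{1}{\left(-2\right) 19} = \frac{1}{-38} = - \frac{1}{38} \approx -0.026316$)
$O{\left(L \right)} = 3 L$
$h = \frac{91809}{1444}$ ($h = \left(- \frac{1}{38} + 8\right)^{2} = \left(\frac{303}{38}\right)^{2} = \frac{91809}{1444} \approx 63.58$)
$\sqrt{O{\left(281 \right)} + h} = \sqrt{3 \cdot 281 + \frac{91809}{1444}} = \sqrt{843 + \frac{91809}{1444}} = \sqrt{\frac{1309101}{1444}} = \frac{\sqrt{1309101}}{38}$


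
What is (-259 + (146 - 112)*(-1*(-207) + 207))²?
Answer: 190909489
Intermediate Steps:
(-259 + (146 - 112)*(-1*(-207) + 207))² = (-259 + 34*(207 + 207))² = (-259 + 34*414)² = (-259 + 14076)² = 13817² = 190909489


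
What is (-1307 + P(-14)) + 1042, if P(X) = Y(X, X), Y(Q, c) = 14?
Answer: -251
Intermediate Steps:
P(X) = 14
(-1307 + P(-14)) + 1042 = (-1307 + 14) + 1042 = -1293 + 1042 = -251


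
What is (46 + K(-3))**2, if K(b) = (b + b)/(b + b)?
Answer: 2209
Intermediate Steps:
K(b) = 1 (K(b) = (2*b)/((2*b)) = (2*b)*(1/(2*b)) = 1)
(46 + K(-3))**2 = (46 + 1)**2 = 47**2 = 2209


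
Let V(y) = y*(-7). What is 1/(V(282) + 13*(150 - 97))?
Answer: -1/1285 ≈ -0.00077821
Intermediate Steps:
V(y) = -7*y
1/(V(282) + 13*(150 - 97)) = 1/(-7*282 + 13*(150 - 97)) = 1/(-1974 + 13*53) = 1/(-1974 + 689) = 1/(-1285) = -1/1285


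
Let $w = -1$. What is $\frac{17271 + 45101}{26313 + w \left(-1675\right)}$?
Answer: $\frac{15593}{6997} \approx 2.2285$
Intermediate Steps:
$\frac{17271 + 45101}{26313 + w \left(-1675\right)} = \frac{17271 + 45101}{26313 - -1675} = \frac{62372}{26313 + 1675} = \frac{62372}{27988} = 62372 \cdot \frac{1}{27988} = \frac{15593}{6997}$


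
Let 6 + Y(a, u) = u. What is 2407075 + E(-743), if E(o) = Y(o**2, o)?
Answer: 2406326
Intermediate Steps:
Y(a, u) = -6 + u
E(o) = -6 + o
2407075 + E(-743) = 2407075 + (-6 - 743) = 2407075 - 749 = 2406326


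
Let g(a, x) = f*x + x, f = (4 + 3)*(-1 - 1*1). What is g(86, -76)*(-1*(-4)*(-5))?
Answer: -19760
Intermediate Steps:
f = -14 (f = 7*(-1 - 1) = 7*(-2) = -14)
g(a, x) = -13*x (g(a, x) = -14*x + x = -13*x)
g(86, -76)*(-1*(-4)*(-5)) = (-13*(-76))*(-1*(-4)*(-5)) = 988*(4*(-5)) = 988*(-20) = -19760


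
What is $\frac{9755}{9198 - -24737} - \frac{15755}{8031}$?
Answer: $- \frac{91260704}{54506397} \approx -1.6743$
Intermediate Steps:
$\frac{9755}{9198 - -24737} - \frac{15755}{8031} = \frac{9755}{9198 + 24737} - \frac{15755}{8031} = \frac{9755}{33935} - \frac{15755}{8031} = 9755 \cdot \frac{1}{33935} - \frac{15755}{8031} = \frac{1951}{6787} - \frac{15755}{8031} = - \frac{91260704}{54506397}$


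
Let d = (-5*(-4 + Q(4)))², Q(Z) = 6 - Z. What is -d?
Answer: -100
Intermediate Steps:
d = 100 (d = (-5*(-4 + (6 - 1*4)))² = (-5*(-4 + (6 - 4)))² = (-5*(-4 + 2))² = (-5*(-2))² = 10² = 100)
-d = -1*100 = -100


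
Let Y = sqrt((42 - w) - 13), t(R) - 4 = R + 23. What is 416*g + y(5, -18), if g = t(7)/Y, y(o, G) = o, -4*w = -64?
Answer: 5 + 1088*sqrt(13) ≈ 3927.8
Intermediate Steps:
w = 16 (w = -1/4*(-64) = 16)
t(R) = 27 + R (t(R) = 4 + (R + 23) = 4 + (23 + R) = 27 + R)
Y = sqrt(13) (Y = sqrt((42 - 1*16) - 13) = sqrt((42 - 16) - 13) = sqrt(26 - 13) = sqrt(13) ≈ 3.6056)
g = 34*sqrt(13)/13 (g = (27 + 7)/(sqrt(13)) = 34*(sqrt(13)/13) = 34*sqrt(13)/13 ≈ 9.4299)
416*g + y(5, -18) = 416*(34*sqrt(13)/13) + 5 = 1088*sqrt(13) + 5 = 5 + 1088*sqrt(13)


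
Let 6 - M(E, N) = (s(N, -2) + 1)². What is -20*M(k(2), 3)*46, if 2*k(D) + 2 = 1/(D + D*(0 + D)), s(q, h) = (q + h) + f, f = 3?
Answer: 17480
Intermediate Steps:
s(q, h) = 3 + h + q (s(q, h) = (q + h) + 3 = (h + q) + 3 = 3 + h + q)
k(D) = -1 + 1/(2*(D + D²)) (k(D) = -1 + 1/(2*(D + D*(0 + D))) = -1 + 1/(2*(D + D*D)) = -1 + 1/(2*(D + D²)))
M(E, N) = 6 - (2 + N)² (M(E, N) = 6 - ((3 - 2 + N) + 1)² = 6 - ((1 + N) + 1)² = 6 - (2 + N)²)
-20*M(k(2), 3)*46 = -20*(6 - (2 + 3)²)*46 = -20*(6 - 1*5²)*46 = -20*(6 - 1*25)*46 = -20*(6 - 25)*46 = -20*(-19)*46 = 380*46 = 17480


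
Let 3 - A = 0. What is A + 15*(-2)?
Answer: -27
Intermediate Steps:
A = 3 (A = 3 - 1*0 = 3 + 0 = 3)
A + 15*(-2) = 3 + 15*(-2) = 3 - 30 = -27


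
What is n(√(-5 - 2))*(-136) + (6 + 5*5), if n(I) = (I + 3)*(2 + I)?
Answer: 167 - 680*I*√7 ≈ 167.0 - 1799.1*I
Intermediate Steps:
n(I) = (2 + I)*(3 + I) (n(I) = (3 + I)*(2 + I) = (2 + I)*(3 + I))
n(√(-5 - 2))*(-136) + (6 + 5*5) = (6 + (√(-5 - 2))² + 5*√(-5 - 2))*(-136) + (6 + 5*5) = (6 + (√(-7))² + 5*√(-7))*(-136) + (6 + 25) = (6 + (I*√7)² + 5*(I*√7))*(-136) + 31 = (6 - 7 + 5*I*√7)*(-136) + 31 = (-1 + 5*I*√7)*(-136) + 31 = (136 - 680*I*√7) + 31 = 167 - 680*I*√7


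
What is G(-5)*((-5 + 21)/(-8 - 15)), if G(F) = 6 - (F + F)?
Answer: -256/23 ≈ -11.130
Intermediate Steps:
G(F) = 6 - 2*F
G(-5)*((-5 + 21)/(-8 - 15)) = (6 - 2*(-5))*((-5 + 21)/(-8 - 15)) = (6 + 10)*(16/(-23)) = 16*(16*(-1/23)) = 16*(-16/23) = -256/23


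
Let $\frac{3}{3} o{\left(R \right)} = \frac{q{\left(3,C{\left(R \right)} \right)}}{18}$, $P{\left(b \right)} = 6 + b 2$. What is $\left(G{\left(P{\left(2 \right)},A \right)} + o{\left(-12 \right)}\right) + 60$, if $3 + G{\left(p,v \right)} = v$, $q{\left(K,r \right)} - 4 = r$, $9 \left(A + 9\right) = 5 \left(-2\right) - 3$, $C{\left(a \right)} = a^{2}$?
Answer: $\frac{493}{9} \approx 54.778$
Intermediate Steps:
$P{\left(b \right)} = 6 + 2 b$
$A = - \frac{94}{9}$ ($A = -9 + \frac{5 \left(-2\right) - 3}{9} = -9 + \frac{-10 - 3}{9} = -9 + \frac{1}{9} \left(-13\right) = -9 - \frac{13}{9} = - \frac{94}{9} \approx -10.444$)
$q{\left(K,r \right)} = 4 + r$
$G{\left(p,v \right)} = -3 + v$
$o{\left(R \right)} = \frac{2}{9} + \frac{R^{2}}{18}$ ($o{\left(R \right)} = \frac{4 + R^{2}}{18} = \left(4 + R^{2}\right) \frac{1}{18} = \frac{2}{9} + \frac{R^{2}}{18}$)
$\left(G{\left(P{\left(2 \right)},A \right)} + o{\left(-12 \right)}\right) + 60 = \left(\left(-3 - \frac{94}{9}\right) + \left(\frac{2}{9} + \frac{\left(-12\right)^{2}}{18}\right)\right) + 60 = \left(- \frac{121}{9} + \left(\frac{2}{9} + \frac{1}{18} \cdot 144\right)\right) + 60 = \left(- \frac{121}{9} + \left(\frac{2}{9} + 8\right)\right) + 60 = \left(- \frac{121}{9} + \frac{74}{9}\right) + 60 = - \frac{47}{9} + 60 = \frac{493}{9}$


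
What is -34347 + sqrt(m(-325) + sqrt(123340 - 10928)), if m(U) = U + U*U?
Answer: -34347 + sqrt(105300 + 2*sqrt(28103)) ≈ -34022.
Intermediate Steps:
m(U) = U + U**2
-34347 + sqrt(m(-325) + sqrt(123340 - 10928)) = -34347 + sqrt(-325*(1 - 325) + sqrt(123340 - 10928)) = -34347 + sqrt(-325*(-324) + sqrt(112412)) = -34347 + sqrt(105300 + 2*sqrt(28103))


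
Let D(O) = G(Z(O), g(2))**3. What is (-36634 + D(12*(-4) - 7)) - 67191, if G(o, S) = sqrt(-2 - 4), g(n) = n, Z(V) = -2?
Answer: -103825 - 6*I*sqrt(6) ≈ -1.0383e+5 - 14.697*I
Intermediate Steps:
G(o, S) = I*sqrt(6) (G(o, S) = sqrt(-6) = I*sqrt(6))
D(O) = -6*I*sqrt(6) (D(O) = (I*sqrt(6))**3 = -6*I*sqrt(6))
(-36634 + D(12*(-4) - 7)) - 67191 = (-36634 - 6*I*sqrt(6)) - 67191 = -103825 - 6*I*sqrt(6)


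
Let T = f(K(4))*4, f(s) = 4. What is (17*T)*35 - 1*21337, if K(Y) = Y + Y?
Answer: -11817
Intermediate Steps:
K(Y) = 2*Y
T = 16 (T = 4*4 = 16)
(17*T)*35 - 1*21337 = (17*16)*35 - 1*21337 = 272*35 - 21337 = 9520 - 21337 = -11817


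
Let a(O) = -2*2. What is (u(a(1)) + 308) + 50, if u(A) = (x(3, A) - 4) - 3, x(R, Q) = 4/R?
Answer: 1057/3 ≈ 352.33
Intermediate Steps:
a(O) = -4
u(A) = -17/3 (u(A) = (4/3 - 4) - 3 = -8/3 - 3 = -17/3)
(u(a(1)) + 308) + 50 = (-17/3 + 308) + 50 = 907/3 + 50 = 1057/3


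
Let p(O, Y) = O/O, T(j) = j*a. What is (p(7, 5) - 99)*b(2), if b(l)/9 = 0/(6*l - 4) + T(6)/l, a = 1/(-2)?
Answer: 1323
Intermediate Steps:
a = -1/2 ≈ -0.50000
T(j) = -j/2 (T(j) = j*(-1/2) = -j/2)
b(l) = -27/l (b(l) = 9*(0/(6*l - 4) + (-1/2*6)/l) = 9*(0/(-4 + 6*l) - 3/l) = 9*(0 - 3/l) = 9*(-3/l) = -27/l)
p(O, Y) = 1
(p(7, 5) - 99)*b(2) = (1 - 99)*(-27/2) = -(-2646)/2 = -98*(-27/2) = 1323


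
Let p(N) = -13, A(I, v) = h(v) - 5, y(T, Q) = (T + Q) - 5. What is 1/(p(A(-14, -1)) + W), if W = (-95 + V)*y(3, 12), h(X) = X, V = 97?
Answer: ⅐ ≈ 0.14286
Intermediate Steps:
y(T, Q) = -5 + Q + T (y(T, Q) = (Q + T) - 5 = -5 + Q + T)
A(I, v) = -5 + v (A(I, v) = v - 5 = -5 + v)
W = 20 (W = (-95 + 97)*(-5 + 12 + 3) = 2*10 = 20)
1/(p(A(-14, -1)) + W) = 1/(-13 + 20) = 1/7 = ⅐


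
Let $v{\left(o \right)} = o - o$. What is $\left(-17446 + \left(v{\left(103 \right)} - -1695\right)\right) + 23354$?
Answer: $7603$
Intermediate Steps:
$v{\left(o \right)} = 0$
$\left(-17446 + \left(v{\left(103 \right)} - -1695\right)\right) + 23354 = \left(-17446 + \left(0 - -1695\right)\right) + 23354 = \left(-17446 + \left(0 + 1695\right)\right) + 23354 = \left(-17446 + 1695\right) + 23354 = -15751 + 23354 = 7603$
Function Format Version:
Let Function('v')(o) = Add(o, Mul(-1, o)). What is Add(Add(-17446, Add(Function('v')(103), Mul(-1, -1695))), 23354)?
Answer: 7603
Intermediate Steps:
Function('v')(o) = 0
Add(Add(-17446, Add(Function('v')(103), Mul(-1, -1695))), 23354) = Add(Add(-17446, Add(0, Mul(-1, -1695))), 23354) = Add(Add(-17446, Add(0, 1695)), 23354) = Add(Add(-17446, 1695), 23354) = Add(-15751, 23354) = 7603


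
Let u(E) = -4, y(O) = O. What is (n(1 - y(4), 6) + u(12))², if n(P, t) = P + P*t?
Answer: 625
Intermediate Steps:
(n(1 - y(4), 6) + u(12))² = ((1 - 1*4)*(1 + 6) - 4)² = ((1 - 4)*7 - 4)² = (-3*7 - 4)² = (-21 - 4)² = (-25)² = 625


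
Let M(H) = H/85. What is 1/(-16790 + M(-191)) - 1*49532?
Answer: -70699054497/1427341 ≈ -49532.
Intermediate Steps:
M(H) = H/85 (M(H) = H*(1/85) = H/85)
1/(-16790 + M(-191)) - 1*49532 = 1/(-16790 + (1/85)*(-191)) - 1*49532 = 1/(-16790 - 191/85) - 49532 = 1/(-1427341/85) - 49532 = -85/1427341 - 49532 = -70699054497/1427341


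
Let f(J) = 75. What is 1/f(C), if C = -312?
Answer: 1/75 ≈ 0.013333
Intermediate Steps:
1/f(C) = 1/75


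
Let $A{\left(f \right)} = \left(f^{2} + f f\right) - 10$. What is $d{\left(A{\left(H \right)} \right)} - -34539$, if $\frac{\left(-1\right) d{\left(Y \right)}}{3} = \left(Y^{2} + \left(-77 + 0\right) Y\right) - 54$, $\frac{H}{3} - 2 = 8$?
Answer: $-9164109$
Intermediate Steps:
$H = 30$ ($H = 6 + 3 \cdot 8 = 6 + 24 = 30$)
$A{\left(f \right)} = -10 + 2 f^{2}$ ($A{\left(f \right)} = \left(f^{2} + f^{2}\right) - 10 = 2 f^{2} - 10 = -10 + 2 f^{2}$)
$d{\left(Y \right)} = 162 - 3 Y^{2} + 231 Y$ ($d{\left(Y \right)} = - 3 \left(\left(Y^{2} + \left(-77 + 0\right) Y\right) - 54\right) = - 3 \left(\left(Y^{2} - 77 Y\right) - 54\right) = - 3 \left(-54 + Y^{2} - 77 Y\right) = 162 - 3 Y^{2} + 231 Y$)
$d{\left(A{\left(H \right)} \right)} - -34539 = \left(162 - 3 \left(-10 + 2 \cdot 30^{2}\right)^{2} + 231 \left(-10 + 2 \cdot 30^{2}\right)\right) - -34539 = \left(162 - 3 \left(-10 + 2 \cdot 900\right)^{2} + 231 \left(-10 + 2 \cdot 900\right)\right) + 34539 = \left(162 - 3 \left(-10 + 1800\right)^{2} + 231 \left(-10 + 1800\right)\right) + 34539 = \left(162 - 3 \cdot 1790^{2} + 231 \cdot 1790\right) + 34539 = \left(162 - 9612300 + 413490\right) + 34539 = -9198648 + 34539 = -9164109$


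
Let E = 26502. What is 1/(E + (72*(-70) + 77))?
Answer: 1/21539 ≈ 4.6427e-5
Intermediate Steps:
1/(E + (72*(-70) + 77)) = 1/(26502 + (72*(-70) + 77)) = 1/(26502 + (-5040 + 77)) = 1/(26502 - 4963) = 1/21539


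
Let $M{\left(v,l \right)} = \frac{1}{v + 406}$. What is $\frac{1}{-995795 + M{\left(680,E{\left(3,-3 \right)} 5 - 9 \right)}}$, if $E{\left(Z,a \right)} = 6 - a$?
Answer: $- \frac{1086}{1081433369} \approx -1.0042 \cdot 10^{-6}$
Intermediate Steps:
$M{\left(v,l \right)} = \frac{1}{406 + v}$
$\frac{1}{-995795 + M{\left(680,E{\left(3,-3 \right)} 5 - 9 \right)}} = \frac{1}{-995795 + \frac{1}{406 + 680}} = \frac{1}{-995795 + \frac{1}{1086}} = \frac{1}{- \frac{1081433369}{1086}} = - \frac{1086}{1081433369}$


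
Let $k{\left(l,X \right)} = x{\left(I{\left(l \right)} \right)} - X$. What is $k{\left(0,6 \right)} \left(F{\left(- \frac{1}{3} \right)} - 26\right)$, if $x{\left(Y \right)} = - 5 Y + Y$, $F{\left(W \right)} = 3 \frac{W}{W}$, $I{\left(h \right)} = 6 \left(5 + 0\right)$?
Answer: $2898$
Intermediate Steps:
$I{\left(h \right)} = 30$ ($I{\left(h \right)} = 6 \cdot 5 = 30$)
$F{\left(W \right)} = 3$ ($F{\left(W \right)} = 3 \cdot 1 = 3$)
$x{\left(Y \right)} = - 4 Y$
$k{\left(l,X \right)} = -120 - X$ ($k{\left(l,X \right)} = \left(-4\right) 30 - X = -120 - X$)
$k{\left(0,6 \right)} \left(F{\left(- \frac{1}{3} \right)} - 26\right) = \left(-120 - 6\right) \left(3 - 26\right) = \left(-120 - 6\right) \left(-23\right) = \left(-126\right) \left(-23\right) = 2898$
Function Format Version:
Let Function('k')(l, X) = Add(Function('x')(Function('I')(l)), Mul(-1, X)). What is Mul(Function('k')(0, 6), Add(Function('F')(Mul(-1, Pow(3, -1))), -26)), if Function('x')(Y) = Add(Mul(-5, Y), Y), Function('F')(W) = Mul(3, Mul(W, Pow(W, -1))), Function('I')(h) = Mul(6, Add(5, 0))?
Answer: 2898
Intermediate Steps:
Function('I')(h) = 30 (Function('I')(h) = Mul(6, 5) = 30)
Function('F')(W) = 3 (Function('F')(W) = Mul(3, 1) = 3)
Function('x')(Y) = Mul(-4, Y)
Function('k')(l, X) = Add(-120, Mul(-1, X)) (Function('k')(l, X) = Add(Mul(-4, 30), Mul(-1, X)) = Add(-120, Mul(-1, X)))
Mul(Function('k')(0, 6), Add(Function('F')(Mul(-1, Pow(3, -1))), -26)) = Mul(Add(-120, Mul(-1, 6)), Add(3, -26)) = Mul(Add(-120, -6), -23) = Mul(-126, -23) = 2898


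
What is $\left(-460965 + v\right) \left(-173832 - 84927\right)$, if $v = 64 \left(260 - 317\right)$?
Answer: $120222795267$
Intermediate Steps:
$v = -3648$ ($v = 64 \left(-57\right) = -3648$)
$\left(-460965 + v\right) \left(-173832 - 84927\right) = \left(-460965 - 3648\right) \left(-173832 - 84927\right) = \left(-464613\right) \left(-258759\right) = 120222795267$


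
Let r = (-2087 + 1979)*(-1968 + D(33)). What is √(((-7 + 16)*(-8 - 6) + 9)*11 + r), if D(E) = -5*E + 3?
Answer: 3*√25417 ≈ 478.28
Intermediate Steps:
D(E) = 3 - 5*E
r = 230040 (r = (-2087 + 1979)*(-1968 + (3 - 5*33)) = -108*(-1968 + (3 - 165)) = -108*(-1968 - 162) = -108*(-2130) = 230040)
√(((-7 + 16)*(-8 - 6) + 9)*11 + r) = √(((-7 + 16)*(-8 - 6) + 9)*11 + 230040) = √((9*(-14) + 9)*11 + 230040) = √((-126 + 9)*11 + 230040) = √(-117*11 + 230040) = √(-1287 + 230040) = √228753 = 3*√25417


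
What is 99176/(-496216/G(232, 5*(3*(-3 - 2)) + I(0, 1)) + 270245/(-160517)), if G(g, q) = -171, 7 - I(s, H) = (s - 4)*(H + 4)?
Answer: 2722223212632/79604891777 ≈ 34.197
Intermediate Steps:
I(s, H) = 7 - (-4 + s)*(4 + H) (I(s, H) = 7 - (s - 4)*(H + 4) = 7 - (-4 + s)*(4 + H))
99176/(-496216/G(232, 5*(3*(-3 - 2)) + I(0, 1)) + 270245/(-160517)) = 99176/(-496216/(-171) + 270245/(-160517)) = 99176/(-496216*(-1/171) + 270245*(-1/160517)) = 99176/(496216/171 - 270245/160517) = 99176/(79604891777/27448407) = 99176*(27448407/79604891777) = 2722223212632/79604891777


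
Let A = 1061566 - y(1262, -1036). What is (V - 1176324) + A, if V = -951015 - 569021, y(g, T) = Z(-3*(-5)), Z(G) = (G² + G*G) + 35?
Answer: -1635279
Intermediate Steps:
Z(G) = 35 + 2*G² (Z(G) = (G² + G²) + 35 = 2*G² + 35 = 35 + 2*G²)
y(g, T) = 485 (y(g, T) = 35 + 2*(-3*(-5))² = 35 + 2*15² = 35 + 2*225 = 35 + 450 = 485)
V = -1520036
A = 1061081 (A = 1061566 - 1*485 = 1061566 - 485 = 1061081)
(V - 1176324) + A = (-1520036 - 1176324) + 1061081 = -2696360 + 1061081 = -1635279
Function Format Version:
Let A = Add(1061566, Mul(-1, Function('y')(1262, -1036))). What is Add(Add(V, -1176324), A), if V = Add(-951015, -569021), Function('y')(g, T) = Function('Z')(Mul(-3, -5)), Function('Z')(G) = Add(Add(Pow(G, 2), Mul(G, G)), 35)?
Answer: -1635279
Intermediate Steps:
Function('Z')(G) = Add(35, Mul(2, Pow(G, 2))) (Function('Z')(G) = Add(Add(Pow(G, 2), Pow(G, 2)), 35) = Add(Mul(2, Pow(G, 2)), 35) = Add(35, Mul(2, Pow(G, 2))))
Function('y')(g, T) = 485 (Function('y')(g, T) = Add(35, Mul(2, Pow(Mul(-3, -5), 2))) = Add(35, Mul(2, Pow(15, 2))) = Add(35, Mul(2, 225)) = Add(35, 450) = 485)
V = -1520036
A = 1061081 (A = Add(1061566, Mul(-1, 485)) = Add(1061566, -485) = 1061081)
Add(Add(V, -1176324), A) = Add(Add(-1520036, -1176324), 1061081) = Add(-2696360, 1061081) = -1635279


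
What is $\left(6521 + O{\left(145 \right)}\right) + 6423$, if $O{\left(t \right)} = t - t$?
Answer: $12944$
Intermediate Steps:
$O{\left(t \right)} = 0$
$\left(6521 + O{\left(145 \right)}\right) + 6423 = \left(6521 + 0\right) + 6423 = 6521 + 6423 = 12944$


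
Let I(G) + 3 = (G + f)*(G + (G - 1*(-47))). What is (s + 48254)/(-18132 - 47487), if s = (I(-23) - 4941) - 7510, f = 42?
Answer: -35819/65619 ≈ -0.54586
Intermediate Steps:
I(G) = -3 + (42 + G)*(47 + 2*G) (I(G) = -3 + (G + 42)*(G + (G - 1*(-47))) = -3 + (42 + G)*(G + (G + 47)) = -3 + (42 + G)*(G + (47 + G)) = -3 + (42 + G)*(47 + 2*G))
s = -12435 (s = ((1971 + 2*(-23)² + 131*(-23)) - 4941) - 7510 = ((1971 + 2*529 - 3013) - 4941) - 7510 = ((1971 + 1058 - 3013) - 4941) - 7510 = (16 - 4941) - 7510 = -4925 - 7510 = -12435)
(s + 48254)/(-18132 - 47487) = (-12435 + 48254)/(-18132 - 47487) = 35819/(-65619) = 35819*(-1/65619) = -35819/65619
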